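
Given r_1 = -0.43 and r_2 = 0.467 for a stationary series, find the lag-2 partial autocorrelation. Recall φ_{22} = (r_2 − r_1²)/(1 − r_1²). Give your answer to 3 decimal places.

φ_{22} = (r_2 − r_1²) / (1 − r_1²)
r_1² = (-0.43)² = 0.1849
Numerator = 0.467 − 0.1849 = 0.2821; denominator = 1 − 0.1849 = 0.8151
φ_{22} = 0.2821 / 0.8151 = 0.346

0.346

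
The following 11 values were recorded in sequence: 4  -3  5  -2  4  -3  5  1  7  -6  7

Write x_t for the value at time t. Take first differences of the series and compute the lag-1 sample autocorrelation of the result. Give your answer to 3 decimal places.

First differences Δx: -7, 8, -7, 6, -7, 8, -4, 6, -13, 13
Mean of differences = 0.3000
Numerator Σ(Δx_t−Δx̄)(Δx_{t+1}−Δx̄) = -554.1900
Denominator Σ(Δx_t−Δx̄)² = 700.1000
r_1(Δx) = -554.1900 / 700.1000 = -0.792

-0.792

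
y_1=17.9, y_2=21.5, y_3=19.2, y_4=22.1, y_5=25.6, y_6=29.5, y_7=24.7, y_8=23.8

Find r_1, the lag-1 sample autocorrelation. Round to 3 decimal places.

0.454

Mean ȳ = (17.9 + 21.5 + 19.2 + 22.1 + 25.6 + 29.5 + 24.7 + 23.8)/8 = 23.0375
Deviations from mean: -5.1375, -1.5375, -3.8375, -0.9375, 2.5625, 6.4625, 1.6625, 0.7625
Σ(y_t−ȳ)(y_{t+1}−ȳ) = (7.8989) + (5.9002) + (3.5977) + (-2.4023) + (16.5602) + (10.7439) + (1.2677) = 43.5661
Denominator Σ(y_t−ȳ)² = 96.0388
r_1 = 43.5661 / 96.0388 = 0.454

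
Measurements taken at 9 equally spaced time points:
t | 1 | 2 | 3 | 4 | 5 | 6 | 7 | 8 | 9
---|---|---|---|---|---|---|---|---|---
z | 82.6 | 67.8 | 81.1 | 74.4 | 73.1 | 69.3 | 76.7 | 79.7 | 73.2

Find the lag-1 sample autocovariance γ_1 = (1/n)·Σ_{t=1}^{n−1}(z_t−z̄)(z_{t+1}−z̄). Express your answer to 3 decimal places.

Mean z̄ = (82.6 + 67.8 + 81.1 + 74.4 + 73.1 + 69.3 + 76.7 + 79.7 + 73.2)/9 = 75.3222
Σ_{t=1}^{8}(z_t−z̄)(z_{t+1}−z̄) = -99.6594
γ_1 = -99.6594 / 9 = -11.073

-11.073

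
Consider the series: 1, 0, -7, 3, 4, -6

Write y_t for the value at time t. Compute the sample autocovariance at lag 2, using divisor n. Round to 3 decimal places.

-9.620

Mean ȳ = (1 + 0 − 7 + 3 + 4 − 6)/6 = -0.8333
Σ_{t=1}^{4}(y_t−ȳ)(y_{t+2}−ȳ) = -57.7222
γ_2 = -57.7222 / 6 = -9.620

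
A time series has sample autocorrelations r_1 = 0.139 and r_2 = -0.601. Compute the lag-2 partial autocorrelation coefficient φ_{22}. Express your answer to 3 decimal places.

φ_{22} = (r_2 − r_1²) / (1 − r_1²)
r_1² = (0.139)² = 0.019321
Numerator = -0.601 − 0.0193 = -0.6203; denominator = 1 − 0.0193 = 0.9807
φ_{22} = -0.6203 / 0.9807 = -0.633

-0.633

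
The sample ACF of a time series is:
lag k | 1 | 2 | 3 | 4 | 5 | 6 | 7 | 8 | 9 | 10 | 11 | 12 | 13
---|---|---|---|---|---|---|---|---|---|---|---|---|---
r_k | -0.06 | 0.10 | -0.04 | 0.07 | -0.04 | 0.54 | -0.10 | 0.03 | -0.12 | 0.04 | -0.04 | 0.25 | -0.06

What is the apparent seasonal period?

6

The largest autocorrelation is r_6 = 0.54, with a weaker echo at lag 12 (0.25); the remaining lags stay at or below 0.10.
The dominant spike at lag 6 indicates a seasonal period of 6.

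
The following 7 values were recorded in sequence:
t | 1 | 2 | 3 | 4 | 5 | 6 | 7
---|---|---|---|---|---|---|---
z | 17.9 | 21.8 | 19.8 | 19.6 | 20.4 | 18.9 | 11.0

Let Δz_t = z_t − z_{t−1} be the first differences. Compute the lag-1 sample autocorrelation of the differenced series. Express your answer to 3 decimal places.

First differences Δz: 3.9, -2.0, -0.2, 0.8, -1.5, -7.9
Mean of differences = -1.1500
Numerator Σ(Δz_t−Δz̄)(Δz_{t+1}−Δz̄) = -1.5675
Denominator Σ(Δz_t−Δz̄)² = 76.6150
r_1(Δz) = -1.5675 / 76.6150 = -0.020

-0.020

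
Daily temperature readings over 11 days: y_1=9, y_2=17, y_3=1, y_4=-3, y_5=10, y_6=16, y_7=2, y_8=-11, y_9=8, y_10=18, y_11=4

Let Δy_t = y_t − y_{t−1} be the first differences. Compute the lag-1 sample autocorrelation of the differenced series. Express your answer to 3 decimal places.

-0.088

First differences Δy: 8, -16, -4, 13, 6, -14, -13, 19, 10, -14
Mean of differences = -0.5000
Numerator Σ(Δy_t−Δȳ)(Δy_{t+1}−Δȳ) = -136.7500
Denominator Σ(Δy_t−Δȳ)² = 1560.5000
r_1(Δy) = -136.7500 / 1560.5000 = -0.088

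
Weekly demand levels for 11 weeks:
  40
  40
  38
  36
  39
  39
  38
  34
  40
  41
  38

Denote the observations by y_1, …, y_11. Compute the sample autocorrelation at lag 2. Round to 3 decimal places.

-0.528

Mean ȳ = (40 + 40 + 38 + 36 + 39 + 39 + 38 + 34 + 40 + 41 + 38)/11 = 38.4545
Numerator Σ_{t=1}^{9}(y_t−ȳ)(y_{t+2}−ȳ) = -21.5041
Denominator Σ(y_t−ȳ)² = 40.7273
r_2 = -21.5041 / 40.7273 = -0.528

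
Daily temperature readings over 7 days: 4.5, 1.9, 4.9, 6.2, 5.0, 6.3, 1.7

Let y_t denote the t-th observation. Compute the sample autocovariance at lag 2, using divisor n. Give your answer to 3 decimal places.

-0.318

Mean ȳ = (4.5 + 1.9 + 4.9 + 6.2 + 5.0 + 6.3 + 1.7)/7 = 4.3571
Σ_{t=1}^{5}(y_t−ȳ)(y_{t+2}−ȳ) = -2.2294
γ_2 = -2.2294 / 7 = -0.318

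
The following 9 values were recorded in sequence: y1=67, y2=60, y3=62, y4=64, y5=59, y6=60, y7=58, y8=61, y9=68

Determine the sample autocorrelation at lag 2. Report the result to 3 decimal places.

-0.174

Mean ȳ = (67 + 60 + 62 + 64 + 59 + 60 + 58 + 61 + 68)/9 = 62.1111
Numerator Σ_{t=1}^{7}(y_t−ȳ)(y_{t+2}−ȳ) = -17.2469
Denominator Σ(y_t−ȳ)² = 98.8889
r_2 = -17.2469 / 98.8889 = -0.174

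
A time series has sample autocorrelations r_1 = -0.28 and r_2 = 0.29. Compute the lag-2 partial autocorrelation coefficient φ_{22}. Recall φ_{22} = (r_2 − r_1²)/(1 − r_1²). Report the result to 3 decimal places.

0.230

φ_{22} = (r_2 − r_1²) / (1 − r_1²)
r_1² = (-0.28)² = 0.0784
Numerator = 0.29 − 0.0784 = 0.2116; denominator = 1 − 0.0784 = 0.9216
φ_{22} = 0.2116 / 0.9216 = 0.230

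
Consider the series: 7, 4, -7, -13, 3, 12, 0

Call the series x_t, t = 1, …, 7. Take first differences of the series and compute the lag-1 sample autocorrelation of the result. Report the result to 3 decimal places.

First differences Δx: -3, -11, -6, 16, 9, -12
Mean of differences = -1.1667
Numerator Σ(Δx_t−Δx̄)(Δx_{t+1}−Δx̄) = 46.9722
Denominator Σ(Δx_t−Δx̄)² = 638.8333
r_1(Δx) = 46.9722 / 638.8333 = 0.074

0.074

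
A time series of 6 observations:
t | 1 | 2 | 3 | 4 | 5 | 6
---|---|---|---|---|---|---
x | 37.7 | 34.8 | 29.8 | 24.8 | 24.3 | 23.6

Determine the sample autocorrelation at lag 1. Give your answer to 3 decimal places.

Mean x̄ = (37.7 + 34.8 + 29.8 + 24.8 + 24.3 + 23.6)/6 = 29.1667
Deviations from mean: 8.5333, 5.6333, 0.6333, -4.3667, -4.8667, -5.5667
Numerator Σ_{t=1}^{5}(x_t−x̄)(x_{t+1}−x̄) = 97.2156
Denominator Σ(x_t−x̄)² = 178.6933
r_1 = 97.2156 / 178.6933 = 0.544

0.544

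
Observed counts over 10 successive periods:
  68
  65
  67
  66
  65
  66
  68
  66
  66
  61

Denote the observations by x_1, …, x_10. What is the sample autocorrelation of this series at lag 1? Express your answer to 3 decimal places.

Mean x̄ = (68 + 65 + 67 + 66 + 65 + 66 + 68 + 66 + 66 + 61)/10 = 65.8000
Numerator Σ_{t=1}^{9}(x_t−x̄)(x_{t+1}−x̄) = -2.8400
Denominator Σ(x_t−x̄)² = 35.6000
r_1 = -2.8400 / 35.6000 = -0.080

-0.080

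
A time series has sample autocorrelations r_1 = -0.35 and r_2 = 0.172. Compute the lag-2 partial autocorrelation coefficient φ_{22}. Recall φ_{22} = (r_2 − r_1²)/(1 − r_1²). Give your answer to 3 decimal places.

0.056

φ_{22} = (r_2 − r_1²) / (1 − r_1²)
r_1² = (-0.35)² = 0.1225
Numerator = 0.172 − 0.1225 = 0.0495; denominator = 1 − 0.1225 = 0.8775
φ_{22} = 0.0495 / 0.8775 = 0.056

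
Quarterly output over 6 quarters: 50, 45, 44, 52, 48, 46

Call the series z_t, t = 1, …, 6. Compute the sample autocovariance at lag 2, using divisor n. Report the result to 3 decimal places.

-4.750

Mean z̄ = (50 + 45 + 44 + 52 + 48 + 46)/6 = 47.5000
Deviations: 2.5000, -2.5000, -3.5000, 4.5000, 0.5000, -1.5000
Σ_{t=1}^{4}(z_t−z̄)(z_{t+2}−z̄) = -28.5000
γ_2 = -28.5000 / 6 = -4.750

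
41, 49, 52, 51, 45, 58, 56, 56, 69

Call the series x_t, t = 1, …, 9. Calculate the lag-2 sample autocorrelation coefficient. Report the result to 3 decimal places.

Mean x̄ = (41 + 49 + 52 + 51 + 45 + 58 + 56 + 56 + 69)/9 = 53.0000
Numerator Σ_{t=1}^{7}(x_t−x̄)(x_{t+2}−x̄) = 57.0000
Denominator Σ(x_t−x̄)² = 528.0000
r_2 = 57.0000 / 528.0000 = 0.108

0.108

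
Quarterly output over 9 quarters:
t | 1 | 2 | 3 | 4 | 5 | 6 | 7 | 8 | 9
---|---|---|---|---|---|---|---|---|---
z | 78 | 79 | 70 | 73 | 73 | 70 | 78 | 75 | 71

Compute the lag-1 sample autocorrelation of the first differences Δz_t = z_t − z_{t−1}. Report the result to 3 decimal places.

First differences Δz: 1, -9, 3, 0, -3, 8, -3, -4
Mean of differences = -0.8750
Numerator Σ(Δz_t−Δz̄)(Δz_{t+1}−Δz̄) = -76.2656
Denominator Σ(Δz_t−Δz̄)² = 182.8750
r_1(Δz) = -76.2656 / 182.8750 = -0.417

-0.417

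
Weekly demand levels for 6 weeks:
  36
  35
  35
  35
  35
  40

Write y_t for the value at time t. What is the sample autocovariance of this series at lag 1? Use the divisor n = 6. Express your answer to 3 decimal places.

Mean ȳ = (36 + 35 + 35 + 35 + 35 + 40)/6 = 36.0000
Deviations: 0.0000, -1.0000, -1.0000, -1.0000, -1.0000, 4.0000
Σ_{t=1}^{5}(y_t−ȳ)(y_{t+1}−ȳ) = -1.0000
γ_1 = -1.0000 / 6 = -0.167

-0.167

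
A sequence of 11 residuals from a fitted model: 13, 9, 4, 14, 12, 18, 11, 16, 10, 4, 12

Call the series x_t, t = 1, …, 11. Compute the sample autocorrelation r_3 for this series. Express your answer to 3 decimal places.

-0.235

Mean x̄ = (13 + 9 + 4 + 14 + 12 + 18 + 11 + 16 + 10 + 4 + 12)/11 = 11.1818
Numerator Σ_{t=1}^{8}(x_t−x̄)(x_{t+3}−x̄) = -45.0083
Denominator Σ(x_t−x̄)² = 191.6364
r_3 = -45.0083 / 191.6364 = -0.235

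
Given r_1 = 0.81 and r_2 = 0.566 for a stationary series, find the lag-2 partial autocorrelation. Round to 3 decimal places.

φ_{22} = (r_2 − r_1²) / (1 − r_1²)
r_1² = (0.81)² = 0.6561
Numerator = 0.566 − 0.6561 = -0.0901; denominator = 1 − 0.6561 = 0.3439
φ_{22} = -0.0901 / 0.3439 = -0.262

-0.262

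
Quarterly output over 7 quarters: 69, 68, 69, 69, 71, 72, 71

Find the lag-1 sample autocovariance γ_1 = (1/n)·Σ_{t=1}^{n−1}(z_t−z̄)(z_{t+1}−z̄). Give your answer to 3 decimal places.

1.120

Mean z̄ = (69 + 68 + 69 + 69 + 71 + 72 + 71)/7 = 69.8571
Σ_{t=1}^{6}(z_t−z̄)(z_{t+1}−z̄) = 7.8367
γ_1 = 7.8367 / 7 = 1.120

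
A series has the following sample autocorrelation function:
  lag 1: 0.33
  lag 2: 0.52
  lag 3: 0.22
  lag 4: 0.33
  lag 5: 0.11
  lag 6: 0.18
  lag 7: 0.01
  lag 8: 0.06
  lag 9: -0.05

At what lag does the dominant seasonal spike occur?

2

The largest autocorrelation is r_2 = 0.52; the remaining lags stay at or below 0.33.
The dominant spike at lag 2 indicates a seasonal period of 2.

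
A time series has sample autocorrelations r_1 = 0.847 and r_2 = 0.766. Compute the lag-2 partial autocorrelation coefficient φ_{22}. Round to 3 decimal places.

0.172

φ_{22} = (r_2 − r_1²) / (1 − r_1²)
r_1² = (0.847)² = 0.717409
Numerator = 0.766 − 0.7174 = 0.0486; denominator = 1 − 0.7174 = 0.2826
φ_{22} = 0.0486 / 0.2826 = 0.172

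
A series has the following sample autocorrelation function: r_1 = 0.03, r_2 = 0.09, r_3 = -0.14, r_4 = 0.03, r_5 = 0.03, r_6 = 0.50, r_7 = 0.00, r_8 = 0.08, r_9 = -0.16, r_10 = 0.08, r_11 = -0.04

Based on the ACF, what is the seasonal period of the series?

The largest autocorrelation is r_6 = 0.50; the remaining lags stay at or below 0.09.
The dominant spike at lag 6 indicates a seasonal period of 6.

6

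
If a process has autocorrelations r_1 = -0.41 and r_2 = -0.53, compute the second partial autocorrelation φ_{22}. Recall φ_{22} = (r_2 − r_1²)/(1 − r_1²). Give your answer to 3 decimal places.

φ_{22} = (r_2 − r_1²) / (1 − r_1²)
r_1² = (-0.41)² = 0.1681
Numerator = -0.53 − 0.1681 = -0.6981; denominator = 1 − 0.1681 = 0.8319
φ_{22} = -0.6981 / 0.8319 = -0.839

-0.839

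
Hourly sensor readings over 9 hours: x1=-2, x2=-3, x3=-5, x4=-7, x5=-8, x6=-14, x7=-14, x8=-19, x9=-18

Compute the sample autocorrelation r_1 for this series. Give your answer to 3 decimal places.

0.695

Mean x̄ = (-2 − 3 − 5 − 7 − 8 − 14 − 14 − 19 − 18)/9 = -10.0000
Numerator Σ_{t=1}^{8}(x_t−x̄)(x_{t+1}−x̄) = 228.0000
Denominator Σ(x_t−x̄)² = 328.0000
r_1 = 228.0000 / 328.0000 = 0.695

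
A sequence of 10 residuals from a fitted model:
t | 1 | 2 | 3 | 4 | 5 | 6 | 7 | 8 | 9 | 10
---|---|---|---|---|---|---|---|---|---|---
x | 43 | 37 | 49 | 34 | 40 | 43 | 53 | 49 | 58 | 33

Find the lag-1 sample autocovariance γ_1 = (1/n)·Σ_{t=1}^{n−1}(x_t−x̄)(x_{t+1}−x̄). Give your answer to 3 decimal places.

-8.091

Mean x̄ = (43 + 37 + 49 + 34 + 40 + 43 + 53 + 49 + 58 + 33)/10 = 43.9000
Σ_{t=1}^{9}(x_t−x̄)(x_{t+1}−x̄) = -80.9100
γ_1 = -80.9100 / 10 = -8.091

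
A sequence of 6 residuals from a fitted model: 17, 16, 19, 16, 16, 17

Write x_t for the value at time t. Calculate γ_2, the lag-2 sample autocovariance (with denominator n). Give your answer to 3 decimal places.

-0.148

Mean x̄ = (17 + 16 + 19 + 16 + 16 + 17)/6 = 16.8333
Σ_{t=1}^{4}(x_t−x̄)(x_{t+2}−x̄) = -0.8889
γ_2 = -0.8889 / 6 = -0.148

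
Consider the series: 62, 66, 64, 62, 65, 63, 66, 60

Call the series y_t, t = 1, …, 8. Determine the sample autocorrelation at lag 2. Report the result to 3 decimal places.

Mean ȳ = (62 + 66 + 64 + 62 + 65 + 63 + 66 + 60)/8 = 63.5000
Numerator Σ_{t=1}^{6}(y_t−ȳ)(y_{t+2}−ȳ) = 2.5000
Denominator Σ(y_t−ȳ)² = 32.0000
r_2 = 2.5000 / 32.0000 = 0.078

0.078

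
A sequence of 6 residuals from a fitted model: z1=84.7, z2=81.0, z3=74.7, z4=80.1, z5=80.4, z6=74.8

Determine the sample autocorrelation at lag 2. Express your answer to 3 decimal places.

Mean z̄ = (84.7 + 81.0 + 74.7 + 80.1 + 80.4 + 74.8)/6 = 79.2833
Deviations from mean: 5.4167, 1.7167, -4.5833, 0.8167, 1.1167, -4.4833
Σ(z_t−z̄)(z_{t+2}−z̄) = (-24.8264) + (1.4019) + (-5.1181) + (-3.6614) = -32.2039
Denominator Σ(z_t−z̄)² = 75.3083
r_2 = -32.2039 / 75.3083 = -0.428

-0.428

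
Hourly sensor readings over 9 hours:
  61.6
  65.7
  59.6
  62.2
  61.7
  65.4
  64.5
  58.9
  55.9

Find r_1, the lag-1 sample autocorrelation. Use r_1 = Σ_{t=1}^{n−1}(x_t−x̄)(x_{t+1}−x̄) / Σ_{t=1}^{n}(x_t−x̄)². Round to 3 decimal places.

Mean x̄ = (61.6 + 65.7 + 59.6 + 62.2 + 61.7 + 65.4 + 64.5 + 58.9 + 55.9)/9 = 61.7222
Numerator Σ_{t=1}^{8}(x_t−x̄)(x_{t+1}−x̄) = 8.7740
Denominator Σ(x_t−x̄)² = 83.6756
r_1 = 8.7740 / 83.6756 = 0.105

0.105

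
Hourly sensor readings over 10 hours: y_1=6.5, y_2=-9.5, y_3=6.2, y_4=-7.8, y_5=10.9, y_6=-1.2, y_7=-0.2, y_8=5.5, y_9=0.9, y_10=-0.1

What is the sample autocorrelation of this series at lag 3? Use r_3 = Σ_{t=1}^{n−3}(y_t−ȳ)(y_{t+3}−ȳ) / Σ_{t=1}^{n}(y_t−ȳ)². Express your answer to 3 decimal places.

Mean ȳ = (6.5 − 9.5 + 6.2 − 7.8 + 10.9 − 1.2 − 0.2 + 5.5 + 0.9 − 0.1)/10 = 1.1200
Σ(y_t−ȳ)(y_{t+3}−ȳ) = (-47.9896) + (-103.8636) + (-11.7856) + (11.7744) + (42.8364) + (0.5104) + (1.6104) = -106.9072
Denominator Σ(y_t−ȳ)² = 370.5960
r_3 = -106.9072 / 370.5960 = -0.288

-0.288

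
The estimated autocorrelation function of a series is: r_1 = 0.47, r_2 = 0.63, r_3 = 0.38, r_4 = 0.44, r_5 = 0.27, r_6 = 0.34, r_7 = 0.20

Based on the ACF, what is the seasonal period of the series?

2

The largest autocorrelation is r_2 = 0.63; the remaining lags stay at or below 0.47.
The dominant spike at lag 2 indicates a seasonal period of 2.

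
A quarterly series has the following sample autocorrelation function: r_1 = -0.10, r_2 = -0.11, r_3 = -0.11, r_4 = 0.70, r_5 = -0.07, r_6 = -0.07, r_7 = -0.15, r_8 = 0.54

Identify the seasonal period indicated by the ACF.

4

The largest autocorrelation is r_4 = 0.70, with a weaker echo at lag 8 (0.54); the remaining lags stay at or below -0.07.
The dominant spike at lag 4 indicates a seasonal period of 4.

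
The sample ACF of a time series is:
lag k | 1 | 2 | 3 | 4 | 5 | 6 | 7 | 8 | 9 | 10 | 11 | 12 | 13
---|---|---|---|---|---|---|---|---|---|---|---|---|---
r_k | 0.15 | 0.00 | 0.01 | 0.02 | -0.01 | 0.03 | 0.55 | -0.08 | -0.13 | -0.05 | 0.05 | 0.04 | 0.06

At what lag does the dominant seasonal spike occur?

7

The largest autocorrelation is r_7 = 0.55; the remaining lags stay at or below 0.15.
The dominant spike at lag 7 indicates a seasonal period of 7.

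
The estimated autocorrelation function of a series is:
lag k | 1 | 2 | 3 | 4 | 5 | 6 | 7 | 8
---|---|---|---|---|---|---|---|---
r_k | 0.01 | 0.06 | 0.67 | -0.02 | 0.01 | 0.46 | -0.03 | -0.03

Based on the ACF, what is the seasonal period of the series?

3

The largest autocorrelation is r_3 = 0.67, with a weaker echo at lag 6 (0.46); the remaining lags stay at or below 0.06.
The dominant spike at lag 3 indicates a seasonal period of 3.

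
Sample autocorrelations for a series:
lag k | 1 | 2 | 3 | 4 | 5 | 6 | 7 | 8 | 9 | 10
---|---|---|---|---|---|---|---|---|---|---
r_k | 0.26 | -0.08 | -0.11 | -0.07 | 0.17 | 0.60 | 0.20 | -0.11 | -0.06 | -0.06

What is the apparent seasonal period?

6

The largest autocorrelation is r_6 = 0.60; the remaining lags stay at or below 0.26.
The dominant spike at lag 6 indicates a seasonal period of 6.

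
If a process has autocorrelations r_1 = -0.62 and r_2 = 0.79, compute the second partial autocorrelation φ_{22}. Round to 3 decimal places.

φ_{22} = (r_2 − r_1²) / (1 − r_1²)
r_1² = (-0.62)² = 0.3844
Numerator = 0.79 − 0.3844 = 0.4056; denominator = 1 − 0.3844 = 0.6156
φ_{22} = 0.4056 / 0.6156 = 0.659

0.659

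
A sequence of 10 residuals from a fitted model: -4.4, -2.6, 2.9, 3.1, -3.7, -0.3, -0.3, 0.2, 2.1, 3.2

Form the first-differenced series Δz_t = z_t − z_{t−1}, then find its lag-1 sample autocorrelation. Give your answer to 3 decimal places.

-0.168

First differences Δz: 1.8, 5.5, 0.2, -6.8, 3.4, 0.0, 0.5, 1.9, 1.1
Mean of differences = 0.8444
Numerator Σ(Δz_t−Δz̄)(Δz_{t+1}−Δz̄) = -15.1220
Denominator Σ(Δz_t−Δz̄)² = 89.9822
r_1(Δz) = -15.1220 / 89.9822 = -0.168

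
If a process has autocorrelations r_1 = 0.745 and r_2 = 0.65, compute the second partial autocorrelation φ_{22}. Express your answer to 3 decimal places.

φ_{22} = (r_2 − r_1²) / (1 − r_1²)
r_1² = (0.745)² = 0.555025
Numerator = 0.65 − 0.5550 = 0.0950; denominator = 1 − 0.5550 = 0.4450
φ_{22} = 0.0950 / 0.4450 = 0.213

0.213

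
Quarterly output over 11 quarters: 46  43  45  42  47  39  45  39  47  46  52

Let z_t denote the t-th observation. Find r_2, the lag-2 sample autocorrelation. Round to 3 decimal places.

Mean z̄ = (46 + 43 + 45 + 42 + 47 + 39 + 45 + 39 + 47 + 46 + 52)/11 = 44.6364
Numerator Σ_{t=1}^{9}(z_t−z̄)(z_{t+2}−z̄) = 63.7355
Denominator Σ(z_t−z̄)² = 142.5455
r_2 = 63.7355 / 142.5455 = 0.447

0.447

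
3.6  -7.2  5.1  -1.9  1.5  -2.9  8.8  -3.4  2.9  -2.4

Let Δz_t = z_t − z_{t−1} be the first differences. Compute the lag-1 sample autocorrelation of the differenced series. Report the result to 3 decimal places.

First differences Δz: -10.8, 12.3, -7.0, 3.4, -4.4, 11.7, -12.2, 6.3, -5.3
Mean of differences = -0.6667
Numerator Σ(Δz_t−Δz̄)(Δz_{t+1}−Δz̄) = -555.8811
Denominator Σ(Δz_t−Δz̄)² = 697.3600
r_1(Δz) = -555.8811 / 697.3600 = -0.797

-0.797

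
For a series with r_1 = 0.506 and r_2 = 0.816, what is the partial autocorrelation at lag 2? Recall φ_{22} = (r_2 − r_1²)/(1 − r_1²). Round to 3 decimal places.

φ_{22} = (r_2 − r_1²) / (1 − r_1²)
r_1² = (0.506)² = 0.256036
Numerator = 0.816 − 0.2560 = 0.5600; denominator = 1 − 0.2560 = 0.7440
φ_{22} = 0.5600 / 0.7440 = 0.753

0.753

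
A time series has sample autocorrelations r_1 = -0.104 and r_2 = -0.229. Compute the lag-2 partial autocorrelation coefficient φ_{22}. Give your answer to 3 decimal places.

φ_{22} = (r_2 − r_1²) / (1 − r_1²)
r_1² = (-0.104)² = 0.010816
Numerator = -0.229 − 0.0108 = -0.2398; denominator = 1 − 0.0108 = 0.9892
φ_{22} = -0.2398 / 0.9892 = -0.242

-0.242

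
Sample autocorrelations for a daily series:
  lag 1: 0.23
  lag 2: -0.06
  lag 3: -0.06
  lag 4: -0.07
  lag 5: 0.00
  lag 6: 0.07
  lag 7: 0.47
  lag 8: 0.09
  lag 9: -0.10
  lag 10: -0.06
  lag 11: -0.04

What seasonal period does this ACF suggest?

7

The largest autocorrelation is r_7 = 0.47; the remaining lags stay at or below 0.23.
The dominant spike at lag 7 indicates a seasonal period of 7.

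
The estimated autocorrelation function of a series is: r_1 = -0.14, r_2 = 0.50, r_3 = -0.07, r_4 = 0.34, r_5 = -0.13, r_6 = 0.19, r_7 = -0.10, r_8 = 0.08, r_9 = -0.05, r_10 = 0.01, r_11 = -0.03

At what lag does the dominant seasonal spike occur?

The largest autocorrelation is r_2 = 0.50, with weaker echoes at lags 4 (0.34) and 6 (0.19); the remaining lags stay at or below 0.08.
The dominant spike at lag 2 indicates a seasonal period of 2.

2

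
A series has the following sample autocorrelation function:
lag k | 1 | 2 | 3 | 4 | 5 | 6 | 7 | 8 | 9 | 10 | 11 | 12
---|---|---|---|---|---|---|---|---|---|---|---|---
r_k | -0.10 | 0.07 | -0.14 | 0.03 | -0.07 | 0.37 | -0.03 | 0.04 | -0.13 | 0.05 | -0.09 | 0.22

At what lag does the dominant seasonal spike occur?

The largest autocorrelation is r_6 = 0.37, with a weaker echo at lag 12 (0.22); the remaining lags stay at or below 0.07.
The dominant spike at lag 6 indicates a seasonal period of 6.

6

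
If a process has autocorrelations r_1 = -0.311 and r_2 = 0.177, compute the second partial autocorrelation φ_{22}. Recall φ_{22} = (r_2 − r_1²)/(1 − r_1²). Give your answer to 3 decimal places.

0.089

φ_{22} = (r_2 − r_1²) / (1 − r_1²)
r_1² = (-0.311)² = 0.096721
Numerator = 0.177 − 0.0967 = 0.0803; denominator = 1 − 0.0967 = 0.9033
φ_{22} = 0.0803 / 0.9033 = 0.089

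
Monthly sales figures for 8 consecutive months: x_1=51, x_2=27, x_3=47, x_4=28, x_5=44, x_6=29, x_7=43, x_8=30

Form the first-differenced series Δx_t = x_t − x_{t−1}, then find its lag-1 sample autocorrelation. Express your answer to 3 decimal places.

-0.829

First differences Δx: -24, 20, -19, 16, -15, 14, -13
Mean of differences = -3.0000
Numerator Σ(Δx_t−Δx̄)(Δx_{t+1}−Δx̄) = -1757.0000
Denominator Σ(Δx_t−Δx̄)² = 2120.0000
r_1(Δx) = -1757.0000 / 2120.0000 = -0.829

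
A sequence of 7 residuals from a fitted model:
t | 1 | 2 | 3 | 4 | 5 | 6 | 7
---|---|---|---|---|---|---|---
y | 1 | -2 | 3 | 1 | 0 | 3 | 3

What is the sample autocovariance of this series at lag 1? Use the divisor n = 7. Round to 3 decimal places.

-0.583

Mean ȳ = (1 − 2 + 3 + 1 + 0 + 3 + 3)/7 = 1.2857
Deviations: -0.2857, -3.2857, 1.7143, -0.2857, -1.2857, 1.7143, 1.7143
Σ_{t=1}^{6}(y_t−ȳ)(y_{t+1}−ȳ) = -4.0816
γ_1 = -4.0816 / 7 = -0.583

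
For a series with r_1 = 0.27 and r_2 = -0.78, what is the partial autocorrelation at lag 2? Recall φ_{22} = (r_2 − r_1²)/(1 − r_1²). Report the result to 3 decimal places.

φ_{22} = (r_2 − r_1²) / (1 − r_1²)
r_1² = (0.27)² = 0.0729
Numerator = -0.78 − 0.0729 = -0.8529; denominator = 1 − 0.0729 = 0.9271
φ_{22} = -0.8529 / 0.9271 = -0.920

-0.920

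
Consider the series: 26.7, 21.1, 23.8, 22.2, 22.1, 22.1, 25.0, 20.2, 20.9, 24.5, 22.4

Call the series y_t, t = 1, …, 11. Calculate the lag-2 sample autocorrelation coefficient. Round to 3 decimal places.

Mean ȳ = (26.7 + 21.1 + 23.8 + 22.2 + 22.1 + 22.1 + 25.0 + 20.2 + 20.9 + 24.5 + 22.4)/11 = 22.8182
Numerator Σ_{t=1}^{9}(y_t−ȳ)(y_{t+2}−ȳ) = -2.8607
Denominator Σ(y_t−ȳ)² = 38.6964
r_2 = -2.8607 / 38.6964 = -0.074

-0.074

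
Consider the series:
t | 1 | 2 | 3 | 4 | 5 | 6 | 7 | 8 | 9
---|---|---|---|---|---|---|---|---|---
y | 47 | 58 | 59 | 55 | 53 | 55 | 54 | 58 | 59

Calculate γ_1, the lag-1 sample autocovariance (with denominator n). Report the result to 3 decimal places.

-0.605

Mean ȳ = (47 + 58 + 59 + 55 + 53 + 55 + 54 + 58 + 59)/9 = 55.3333
Σ_{t=1}^{8}(y_t−ȳ)(y_{t+1}−ȳ) = -5.4444
γ_1 = -5.4444 / 9 = -0.605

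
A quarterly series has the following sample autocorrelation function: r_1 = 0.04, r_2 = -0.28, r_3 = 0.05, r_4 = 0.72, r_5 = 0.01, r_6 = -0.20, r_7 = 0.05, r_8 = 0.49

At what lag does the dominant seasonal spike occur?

The largest autocorrelation is r_4 = 0.72, with a weaker echo at lag 8 (0.49); the remaining lags stay at or below 0.05.
The dominant spike at lag 4 indicates a seasonal period of 4.

4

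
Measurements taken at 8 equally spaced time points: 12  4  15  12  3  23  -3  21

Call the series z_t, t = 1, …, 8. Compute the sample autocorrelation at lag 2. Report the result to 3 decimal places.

0.368

Mean z̄ = (12 + 4 + 15 + 12 + 3 + 23 − 3 + 21)/8 = 10.8750
Numerator Σ_{t=1}^{6}(z_t−z̄)(z_{t+2}−z̄) = 210.0938
Denominator Σ(z_t−z̄)² = 570.8750
r_2 = 210.0938 / 570.8750 = 0.368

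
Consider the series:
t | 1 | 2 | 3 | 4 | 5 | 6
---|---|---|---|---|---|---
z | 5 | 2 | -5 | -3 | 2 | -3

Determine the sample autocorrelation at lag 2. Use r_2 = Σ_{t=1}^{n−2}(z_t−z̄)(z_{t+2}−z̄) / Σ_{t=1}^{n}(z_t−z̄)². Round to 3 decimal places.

-0.463

Mean z̄ = (5 + 2 − 5 − 3 + 2 − 3)/6 = -0.3333
Deviations from mean: 5.3333, 2.3333, -4.6667, -2.6667, 2.3333, -2.6667
Σ(z_t−z̄)(z_{t+2}−z̄) = (-24.8889) + (-6.2222) + (-10.8889) + (7.1111) = -34.8889
Denominator Σ(z_t−z̄)² = 75.3333
r_2 = -34.8889 / 75.3333 = -0.463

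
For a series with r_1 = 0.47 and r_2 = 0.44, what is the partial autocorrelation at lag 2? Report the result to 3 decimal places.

0.281

φ_{22} = (r_2 − r_1²) / (1 − r_1²)
r_1² = (0.47)² = 0.2209
Numerator = 0.44 − 0.2209 = 0.2191; denominator = 1 − 0.2209 = 0.7791
φ_{22} = 0.2191 / 0.7791 = 0.281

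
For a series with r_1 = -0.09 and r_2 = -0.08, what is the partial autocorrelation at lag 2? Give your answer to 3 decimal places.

φ_{22} = (r_2 − r_1²) / (1 − r_1²)
r_1² = (-0.09)² = 0.0081
Numerator = -0.08 − 0.0081 = -0.0881; denominator = 1 − 0.0081 = 0.9919
φ_{22} = -0.0881 / 0.9919 = -0.089

-0.089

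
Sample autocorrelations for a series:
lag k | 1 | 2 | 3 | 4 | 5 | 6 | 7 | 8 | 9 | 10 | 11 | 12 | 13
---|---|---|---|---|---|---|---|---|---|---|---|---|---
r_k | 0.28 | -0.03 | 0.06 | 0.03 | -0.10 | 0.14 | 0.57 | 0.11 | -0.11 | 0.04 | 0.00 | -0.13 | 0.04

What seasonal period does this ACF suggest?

7

The largest autocorrelation is r_7 = 0.57; the remaining lags stay at or below 0.28.
The dominant spike at lag 7 indicates a seasonal period of 7.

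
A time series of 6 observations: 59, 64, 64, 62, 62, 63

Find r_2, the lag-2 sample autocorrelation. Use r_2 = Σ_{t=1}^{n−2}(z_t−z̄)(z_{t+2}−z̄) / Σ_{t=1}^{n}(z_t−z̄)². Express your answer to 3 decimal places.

Mean z̄ = (59 + 64 + 64 + 62 + 62 + 63)/6 = 62.3333
Deviations from mean: -3.3333, 1.6667, 1.6667, -0.3333, -0.3333, 0.6667
Σ(z_t−z̄)(z_{t+2}−z̄) = (-5.5556) + (-0.5556) + (-0.5556) + (-0.2222) = -6.8889
Denominator Σ(z_t−z̄)² = 17.3333
r_2 = -6.8889 / 17.3333 = -0.397

-0.397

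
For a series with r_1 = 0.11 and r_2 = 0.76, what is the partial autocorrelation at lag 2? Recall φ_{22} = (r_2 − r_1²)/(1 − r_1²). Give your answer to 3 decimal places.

0.757

φ_{22} = (r_2 − r_1²) / (1 − r_1²)
r_1² = (0.11)² = 0.0121
Numerator = 0.76 − 0.0121 = 0.7479; denominator = 1 − 0.0121 = 0.9879
φ_{22} = 0.7479 / 0.9879 = 0.757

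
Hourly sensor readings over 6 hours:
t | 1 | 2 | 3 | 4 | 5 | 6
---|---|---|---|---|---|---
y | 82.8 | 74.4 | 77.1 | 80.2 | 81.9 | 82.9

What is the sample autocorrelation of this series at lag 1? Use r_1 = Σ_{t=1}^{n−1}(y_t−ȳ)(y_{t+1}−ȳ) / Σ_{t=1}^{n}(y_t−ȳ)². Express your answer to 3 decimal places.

0.086

Mean ȳ = (82.8 + 74.4 + 77.1 + 80.2 + 81.9 + 82.9)/6 = 79.8833
Deviations from mean: 2.9167, -5.4833, -2.7833, 0.3167, 2.0167, 3.0167
Σ(y_t−ȳ)(y_{t+1}−ȳ) = (-15.9931) + (15.2619) + (-0.8814) + (0.6386) + (6.0836) = 5.1097
Denominator Σ(y_t−ȳ)² = 59.5883
r_1 = 5.1097 / 59.5883 = 0.086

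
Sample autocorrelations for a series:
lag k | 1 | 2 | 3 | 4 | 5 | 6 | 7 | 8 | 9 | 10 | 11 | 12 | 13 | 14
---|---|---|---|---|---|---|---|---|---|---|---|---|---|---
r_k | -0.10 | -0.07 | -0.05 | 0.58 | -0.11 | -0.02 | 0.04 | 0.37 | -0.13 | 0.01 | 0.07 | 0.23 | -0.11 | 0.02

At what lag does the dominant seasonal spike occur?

The largest autocorrelation is r_4 = 0.58, with weaker echoes at lags 8 (0.37) and 12 (0.23); the remaining lags stay at or below 0.07.
The dominant spike at lag 4 indicates a seasonal period of 4.

4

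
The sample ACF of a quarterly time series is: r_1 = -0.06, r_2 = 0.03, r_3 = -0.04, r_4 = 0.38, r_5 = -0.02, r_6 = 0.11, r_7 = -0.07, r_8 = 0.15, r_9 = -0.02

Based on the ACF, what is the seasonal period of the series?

The largest autocorrelation is r_4 = 0.38, with a weaker echo at lag 8 (0.15); the remaining lags stay at or below 0.11.
The dominant spike at lag 4 indicates a seasonal period of 4.

4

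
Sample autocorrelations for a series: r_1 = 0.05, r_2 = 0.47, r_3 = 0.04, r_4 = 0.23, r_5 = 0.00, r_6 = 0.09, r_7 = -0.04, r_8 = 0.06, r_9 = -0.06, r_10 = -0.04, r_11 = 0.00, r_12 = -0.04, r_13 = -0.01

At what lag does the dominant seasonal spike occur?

The largest autocorrelation is r_2 = 0.47, with a weaker echo at lag 4 (0.23); the remaining lags stay at or below 0.09.
The dominant spike at lag 2 indicates a seasonal period of 2.

2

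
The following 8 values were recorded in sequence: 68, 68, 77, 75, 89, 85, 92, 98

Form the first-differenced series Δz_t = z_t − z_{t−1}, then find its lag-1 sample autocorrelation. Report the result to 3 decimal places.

-0.826

First differences Δz: 0, 9, -2, 14, -4, 7, 6
Mean of differences = 4.2857
Numerator Σ(Δz_t−Δz̄)(Δz_{t+1}−Δz̄) = -209.2245
Denominator Σ(Δz_t−Δz̄)² = 253.4286
r_1(Δz) = -209.2245 / 253.4286 = -0.826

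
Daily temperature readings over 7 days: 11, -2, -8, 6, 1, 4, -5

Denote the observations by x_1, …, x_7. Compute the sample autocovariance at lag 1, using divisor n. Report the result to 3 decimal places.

Mean x̄ = (11 − 2 − 8 + 6 + 1 + 4 − 5)/7 = 1.0000
Deviations: 10.0000, -3.0000, -9.0000, 5.0000, 0.0000, 3.0000, -6.0000
Σ_{t=1}^{6}(x_t−x̄)(x_{t+1}−x̄) = -66.0000
γ_1 = -66.0000 / 7 = -9.429

-9.429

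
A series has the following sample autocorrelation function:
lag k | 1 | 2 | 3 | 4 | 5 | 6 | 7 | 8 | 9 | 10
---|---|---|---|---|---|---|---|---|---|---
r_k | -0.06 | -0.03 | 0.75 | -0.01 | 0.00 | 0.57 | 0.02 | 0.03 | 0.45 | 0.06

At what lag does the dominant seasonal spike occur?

The largest autocorrelation is r_3 = 0.75, with weaker echoes at lags 6 (0.57) and 9 (0.45); the remaining lags stay at or below 0.06.
The dominant spike at lag 3 indicates a seasonal period of 3.

3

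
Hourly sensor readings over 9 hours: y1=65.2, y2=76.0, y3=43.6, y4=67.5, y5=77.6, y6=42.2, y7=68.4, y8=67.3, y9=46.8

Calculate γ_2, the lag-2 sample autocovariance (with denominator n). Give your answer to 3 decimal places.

-53.836

Mean ȳ = (65.2 + 76.0 + 43.6 + 67.5 + 77.6 + 42.2 + 68.4 + 67.3 + 46.8)/9 = 61.6222
Σ_{t=1}^{7}(y_t−ȳ)(y_{t+2}−ȳ) = -484.5277
γ_2 = -484.5277 / 9 = -53.836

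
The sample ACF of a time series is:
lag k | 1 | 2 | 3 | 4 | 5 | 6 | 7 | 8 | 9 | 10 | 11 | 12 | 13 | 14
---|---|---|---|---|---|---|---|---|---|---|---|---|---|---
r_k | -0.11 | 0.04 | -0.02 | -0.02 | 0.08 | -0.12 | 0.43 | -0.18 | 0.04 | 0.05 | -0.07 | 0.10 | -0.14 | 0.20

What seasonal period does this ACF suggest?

The largest autocorrelation is r_7 = 0.43, with a weaker echo at lag 14 (0.20); the remaining lags stay at or below 0.10.
The dominant spike at lag 7 indicates a seasonal period of 7.

7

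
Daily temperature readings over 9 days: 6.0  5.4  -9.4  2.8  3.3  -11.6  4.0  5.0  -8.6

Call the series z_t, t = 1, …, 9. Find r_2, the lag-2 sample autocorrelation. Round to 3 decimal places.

Mean z̄ = (6.0 + 5.4 − 9.4 + 2.8 + 3.3 − 11.6 + 4.0 + 5.0 − 8.6)/9 = -0.3444
Σ(z_t−z̄)(z_{t+2}−z̄) = (-57.4525) + (18.0631) + (-33.0025) + (-35.3925) + (15.8331) + (-60.1547) + (-35.8658) = -187.9717
Denominator Σ(z_t−z̄)² = 420.7022
r_2 = -187.9717 / 420.7022 = -0.447

-0.447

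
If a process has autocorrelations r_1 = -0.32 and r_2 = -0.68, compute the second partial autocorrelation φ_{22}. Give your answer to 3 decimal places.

φ_{22} = (r_2 − r_1²) / (1 − r_1²)
r_1² = (-0.32)² = 0.1024
Numerator = -0.68 − 0.1024 = -0.7824; denominator = 1 − 0.1024 = 0.8976
φ_{22} = -0.7824 / 0.8976 = -0.872

-0.872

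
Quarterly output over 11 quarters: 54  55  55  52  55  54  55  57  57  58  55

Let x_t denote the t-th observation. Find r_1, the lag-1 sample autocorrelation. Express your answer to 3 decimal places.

Mean x̄ = (54 + 55 + 55 + 52 + 55 + 54 + 55 + 57 + 57 + 58 + 55)/11 = 55.1818
Numerator Σ_{t=1}^{10}(x_t−x̄)(x_{t+1}−x̄) = 9.4215
Denominator Σ(x_t−x̄)² = 27.6364
r_1 = 9.4215 / 27.6364 = 0.341

0.341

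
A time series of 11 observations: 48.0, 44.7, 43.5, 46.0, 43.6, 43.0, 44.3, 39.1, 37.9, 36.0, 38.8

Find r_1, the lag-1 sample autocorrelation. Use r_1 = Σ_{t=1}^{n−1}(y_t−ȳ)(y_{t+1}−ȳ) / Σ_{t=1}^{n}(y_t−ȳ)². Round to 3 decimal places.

Mean ȳ = (48.0 + 44.7 + 43.5 + 46.0 + 43.6 + 43.0 + 44.3 + 39.1 + 37.9 + 36.0 + 38.8)/11 = 42.2636
Numerator Σ_{t=1}^{10}(y_t−ȳ)(y_{t+1}−ȳ) = 85.4741
Denominator Σ(y_t−ȳ)² = 141.0855
r_1 = 85.4741 / 141.0855 = 0.606

0.606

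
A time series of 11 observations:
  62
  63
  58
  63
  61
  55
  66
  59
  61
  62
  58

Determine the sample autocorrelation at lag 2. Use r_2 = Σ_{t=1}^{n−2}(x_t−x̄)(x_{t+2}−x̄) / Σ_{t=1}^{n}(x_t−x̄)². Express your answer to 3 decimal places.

Mean x̄ = (62 + 63 + 58 + 63 + 61 + 55 + 66 + 59 + 61 + 62 + 58)/11 = 60.7273
Numerator Σ_{t=1}^{9}(x_t−x̄)(x_{t+2}−x̄) = -2.2397
Denominator Σ(x_t−x̄)² = 92.1818
r_2 = -2.2397 / 92.1818 = -0.024

-0.024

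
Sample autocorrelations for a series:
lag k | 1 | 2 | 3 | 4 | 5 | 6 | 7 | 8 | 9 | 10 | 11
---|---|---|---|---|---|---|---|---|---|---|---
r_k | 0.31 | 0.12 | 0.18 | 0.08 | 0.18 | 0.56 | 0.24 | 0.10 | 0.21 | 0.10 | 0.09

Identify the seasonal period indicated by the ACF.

6

The largest autocorrelation is r_6 = 0.56; the remaining lags stay at or below 0.31. The elevated value at lag 1 (0.31), dropping to 0.12 at lag 2, reflects decaying short-term dependence rather than seasonality.
The dominant spike at lag 6 indicates a seasonal period of 6.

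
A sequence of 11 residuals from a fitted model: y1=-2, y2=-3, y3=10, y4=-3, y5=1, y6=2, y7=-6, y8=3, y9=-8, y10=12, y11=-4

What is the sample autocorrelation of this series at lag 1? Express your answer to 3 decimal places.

-0.643

Mean ȳ = (-2 − 3 + 10 − 3 + 1 + 2 − 6 + 3 − 8 + 12 − 4)/11 = 0.1818
Numerator Σ_{t=1}^{10}(y_t−ȳ)(y_{t+1}−ȳ) = -254.4876
Denominator Σ(y_t−ȳ)² = 395.6364
r_1 = -254.4876 / 395.6364 = -0.643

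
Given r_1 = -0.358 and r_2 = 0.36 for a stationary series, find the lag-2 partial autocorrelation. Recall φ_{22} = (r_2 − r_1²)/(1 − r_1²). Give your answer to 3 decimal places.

0.266

φ_{22} = (r_2 − r_1²) / (1 − r_1²)
r_1² = (-0.358)² = 0.128164
Numerator = 0.36 − 0.1282 = 0.2318; denominator = 1 − 0.1282 = 0.8718
φ_{22} = 0.2318 / 0.8718 = 0.266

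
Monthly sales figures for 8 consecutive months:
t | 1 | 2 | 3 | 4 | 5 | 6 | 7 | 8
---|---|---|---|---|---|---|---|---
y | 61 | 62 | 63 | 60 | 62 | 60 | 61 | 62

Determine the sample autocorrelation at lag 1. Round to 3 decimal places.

-0.367

Mean ȳ = (61 + 62 + 63 + 60 + 62 + 60 + 61 + 62)/8 = 61.3750
Deviations from mean: -0.3750, 0.6250, 1.6250, -1.3750, 0.6250, -1.3750, -0.3750, 0.6250
Numerator Σ_{t=1}^{7}(y_t−ȳ)(y_{t+1}−ȳ) = -2.8906
Denominator Σ(y_t−ȳ)² = 7.8750
r_1 = -2.8906 / 7.8750 = -0.367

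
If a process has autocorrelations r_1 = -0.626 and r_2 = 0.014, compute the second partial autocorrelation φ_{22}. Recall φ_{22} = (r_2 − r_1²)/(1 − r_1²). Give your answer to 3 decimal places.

φ_{22} = (r_2 − r_1²) / (1 − r_1²)
r_1² = (-0.626)² = 0.391876
Numerator = 0.014 − 0.3919 = -0.3779; denominator = 1 − 0.3919 = 0.6081
φ_{22} = -0.3779 / 0.6081 = -0.621

-0.621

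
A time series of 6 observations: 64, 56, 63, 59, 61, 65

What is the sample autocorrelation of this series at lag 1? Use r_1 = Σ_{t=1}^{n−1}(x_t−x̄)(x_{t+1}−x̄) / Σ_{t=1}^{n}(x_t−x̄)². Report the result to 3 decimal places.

-0.479

Mean x̄ = (64 + 56 + 63 + 59 + 61 + 65)/6 = 61.3333
Deviations from mean: 2.6667, -5.3333, 1.6667, -2.3333, -0.3333, 3.6667
Σ(x_t−x̄)(x_{t+1}−x̄) = (-14.2222) + (-8.8889) + (-3.8889) + (0.7778) + (-1.2222) = -27.4444
Denominator Σ(x_t−x̄)² = 57.3333
r_1 = -27.4444 / 57.3333 = -0.479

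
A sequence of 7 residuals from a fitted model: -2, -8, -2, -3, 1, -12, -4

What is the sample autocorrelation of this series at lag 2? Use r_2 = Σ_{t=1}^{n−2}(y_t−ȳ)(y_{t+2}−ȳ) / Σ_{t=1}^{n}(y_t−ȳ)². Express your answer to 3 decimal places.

Mean ȳ = (-2 − 8 − 2 − 3 + 1 − 12 − 4)/7 = -4.2857
Deviations from mean: 2.2857, -3.7143, 2.2857, 1.2857, 5.2857, -7.7143, 0.2857
Σ(y_t−ȳ)(y_{t+2}−ȳ) = (5.2245) + (-4.7755) + (12.0816) + (-9.9184) + (1.5102) = 4.1224
Denominator Σ(y_t−ȳ)² = 113.4286
r_2 = 4.1224 / 113.4286 = 0.036

0.036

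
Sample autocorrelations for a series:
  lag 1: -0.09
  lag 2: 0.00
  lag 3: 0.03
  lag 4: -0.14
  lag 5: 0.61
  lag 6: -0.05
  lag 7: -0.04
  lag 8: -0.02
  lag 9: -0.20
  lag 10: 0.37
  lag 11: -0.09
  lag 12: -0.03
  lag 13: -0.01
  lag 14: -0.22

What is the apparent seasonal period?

5

The largest autocorrelation is r_5 = 0.61, with a weaker echo at lag 10 (0.37); the remaining lags stay at or below 0.03.
The dominant spike at lag 5 indicates a seasonal period of 5.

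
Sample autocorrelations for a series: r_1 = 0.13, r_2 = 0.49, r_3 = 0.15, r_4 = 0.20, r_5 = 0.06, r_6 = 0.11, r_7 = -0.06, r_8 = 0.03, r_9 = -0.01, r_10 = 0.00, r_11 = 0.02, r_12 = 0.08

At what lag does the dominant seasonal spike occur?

2

The largest autocorrelation is r_2 = 0.49, with a weaker echo at lag 4 (0.20); the remaining lags stay at or below 0.15.
The dominant spike at lag 2 indicates a seasonal period of 2.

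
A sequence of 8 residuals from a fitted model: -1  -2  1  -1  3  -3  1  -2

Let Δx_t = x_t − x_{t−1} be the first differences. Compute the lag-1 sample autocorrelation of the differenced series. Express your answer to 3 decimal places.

First differences Δx: -1, 3, -2, 4, -6, 4, -3
Mean of differences = -0.1429
Numerator Σ(Δx_t−Δx̄)(Δx_{t+1}−Δx̄) = -76.5918
Denominator Σ(Δx_t−Δx̄)² = 90.8571
r_1(Δx) = -76.5918 / 90.8571 = -0.843

-0.843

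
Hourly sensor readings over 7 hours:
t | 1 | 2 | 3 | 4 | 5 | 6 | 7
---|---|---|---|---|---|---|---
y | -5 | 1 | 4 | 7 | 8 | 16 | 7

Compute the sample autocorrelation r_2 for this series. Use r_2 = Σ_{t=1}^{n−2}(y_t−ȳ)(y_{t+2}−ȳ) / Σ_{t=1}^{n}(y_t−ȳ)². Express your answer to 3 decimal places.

Mean ȳ = (-5 + 1 + 4 + 7 + 8 + 16 + 7)/7 = 5.4286
Deviations from mean: -10.4286, -4.4286, -1.4286, 1.5714, 2.5714, 10.5714, 1.5714
Σ(y_t−ȳ)(y_{t+2}−ȳ) = (14.8980) + (-6.9592) + (-3.6735) + (16.6122) + (4.0408) = 24.9184
Denominator Σ(y_t−ȳ)² = 253.7143
r_2 = 24.9184 / 253.7143 = 0.098

0.098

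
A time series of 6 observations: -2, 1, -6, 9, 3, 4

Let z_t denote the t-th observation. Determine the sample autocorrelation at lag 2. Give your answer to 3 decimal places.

0.225

Mean z̄ = (-2 + 1 − 6 + 9 + 3 + 4)/6 = 1.5000
Deviations from mean: -3.5000, -0.5000, -7.5000, 7.5000, 1.5000, 2.5000
Σ(z_t−z̄)(z_{t+2}−z̄) = (26.2500) + (-3.7500) + (-11.2500) + (18.7500) = 30.0000
Denominator Σ(z_t−z̄)² = 133.5000
r_2 = 30.0000 / 133.5000 = 0.225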